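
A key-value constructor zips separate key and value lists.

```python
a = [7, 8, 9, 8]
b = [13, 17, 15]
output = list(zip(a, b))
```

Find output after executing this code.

Step 1: zip stops at shortest (len(a)=4, len(b)=3):
  Index 0: (7, 13)
  Index 1: (8, 17)
  Index 2: (9, 15)
Step 2: Last element of a (8) has no pair, dropped.
Therefore output = [(7, 13), (8, 17), (9, 15)].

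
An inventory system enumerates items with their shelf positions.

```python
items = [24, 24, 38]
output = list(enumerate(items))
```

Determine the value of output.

Step 1: enumerate pairs each element with its index:
  (0, 24)
  (1, 24)
  (2, 38)
Therefore output = [(0, 24), (1, 24), (2, 38)].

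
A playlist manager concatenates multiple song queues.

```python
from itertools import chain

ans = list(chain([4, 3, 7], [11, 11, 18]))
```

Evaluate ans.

Step 1: chain() concatenates iterables: [4, 3, 7] + [11, 11, 18].
Therefore ans = [4, 3, 7, 11, 11, 18].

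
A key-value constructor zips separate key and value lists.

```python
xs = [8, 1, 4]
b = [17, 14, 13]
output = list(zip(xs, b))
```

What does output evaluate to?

Step 1: zip pairs elements at same index:
  Index 0: (8, 17)
  Index 1: (1, 14)
  Index 2: (4, 13)
Therefore output = [(8, 17), (1, 14), (4, 13)].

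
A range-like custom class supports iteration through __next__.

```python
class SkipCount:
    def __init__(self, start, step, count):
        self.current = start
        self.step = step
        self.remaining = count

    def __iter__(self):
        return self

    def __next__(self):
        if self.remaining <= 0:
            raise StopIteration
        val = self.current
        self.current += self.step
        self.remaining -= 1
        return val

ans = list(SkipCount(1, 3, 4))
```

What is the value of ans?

Step 1: SkipCount starts at 1, increments by 3, for 4 steps:
  Yield 1, then current += 3
  Yield 4, then current += 3
  Yield 7, then current += 3
  Yield 10, then current += 3
Therefore ans = [1, 4, 7, 10].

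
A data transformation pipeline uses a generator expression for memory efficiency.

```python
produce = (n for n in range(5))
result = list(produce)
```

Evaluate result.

Step 1: Generator expression iterates range(5): [0, 1, 2, 3, 4].
Step 2: list() collects all values.
Therefore result = [0, 1, 2, 3, 4].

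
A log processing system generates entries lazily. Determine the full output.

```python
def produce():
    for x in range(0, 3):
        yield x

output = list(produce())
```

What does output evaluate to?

Step 1: The generator yields each value from range(0, 3).
Step 2: list() consumes all yields: [0, 1, 2].
Therefore output = [0, 1, 2].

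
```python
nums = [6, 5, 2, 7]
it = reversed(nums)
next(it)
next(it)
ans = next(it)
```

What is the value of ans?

Step 1: reversed([6, 5, 2, 7]) gives iterator: [7, 2, 5, 6].
Step 2: First next() = 7, second next() = 2.
Step 3: Third next() = 5.
Therefore ans = 5.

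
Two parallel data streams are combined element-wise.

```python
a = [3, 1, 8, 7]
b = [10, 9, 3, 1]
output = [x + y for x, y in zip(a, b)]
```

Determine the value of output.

Step 1: Add corresponding elements:
  3 + 10 = 13
  1 + 9 = 10
  8 + 3 = 11
  7 + 1 = 8
Therefore output = [13, 10, 11, 8].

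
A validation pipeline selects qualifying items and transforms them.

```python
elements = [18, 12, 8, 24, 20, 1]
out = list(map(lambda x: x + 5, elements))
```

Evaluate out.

Step 1: Apply lambda x: x + 5 to each element:
  18 -> 23
  12 -> 17
  8 -> 13
  24 -> 29
  20 -> 25
  1 -> 6
Therefore out = [23, 17, 13, 29, 25, 6].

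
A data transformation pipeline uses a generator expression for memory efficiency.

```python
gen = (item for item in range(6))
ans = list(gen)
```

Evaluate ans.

Step 1: Generator expression iterates range(6): [0, 1, 2, 3, 4, 5].
Step 2: list() collects all values.
Therefore ans = [0, 1, 2, 3, 4, 5].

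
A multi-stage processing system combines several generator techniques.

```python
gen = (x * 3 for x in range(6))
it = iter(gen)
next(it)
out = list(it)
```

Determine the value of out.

Step 1: Generator produces [0, 3, 6, 9, 12, 15].
Step 2: next(it) consumes first element (0).
Step 3: list(it) collects remaining: [3, 6, 9, 12, 15].
Therefore out = [3, 6, 9, 12, 15].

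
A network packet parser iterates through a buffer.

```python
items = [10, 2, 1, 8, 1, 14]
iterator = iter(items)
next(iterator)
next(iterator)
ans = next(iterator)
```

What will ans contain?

Step 1: Create iterator over [10, 2, 1, 8, 1, 14].
Step 2: next() consumes 10.
Step 3: next() consumes 2.
Step 4: next() returns 1.
Therefore ans = 1.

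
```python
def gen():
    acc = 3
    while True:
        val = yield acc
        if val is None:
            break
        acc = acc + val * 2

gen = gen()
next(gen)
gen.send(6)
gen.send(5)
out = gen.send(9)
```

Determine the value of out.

Step 1: next() -> yield acc=3.
Step 2: send(6) -> val=6, acc = 3 + 6*2 = 15, yield 15.
Step 3: send(5) -> val=5, acc = 15 + 5*2 = 25, yield 25.
Step 4: send(9) -> val=9, acc = 25 + 9*2 = 43, yield 43.
Therefore out = 43.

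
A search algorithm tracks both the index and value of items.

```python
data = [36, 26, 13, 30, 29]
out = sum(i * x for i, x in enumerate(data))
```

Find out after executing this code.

Step 1: Compute i * x for each (i, x) in enumerate([36, 26, 13, 30, 29]):
  i=0, x=36: 0*36 = 0
  i=1, x=26: 1*26 = 26
  i=2, x=13: 2*13 = 26
  i=3, x=30: 3*30 = 90
  i=4, x=29: 4*29 = 116
Step 2: sum = 0 + 26 + 26 + 90 + 116 = 258.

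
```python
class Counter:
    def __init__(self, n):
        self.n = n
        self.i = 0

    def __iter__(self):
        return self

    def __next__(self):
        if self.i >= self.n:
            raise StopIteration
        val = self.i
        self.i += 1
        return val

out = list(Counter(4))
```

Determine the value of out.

Step 1: Counter(4) creates an iterator counting 0 to 3.
Step 2: list() consumes all values: [0, 1, 2, 3].
Therefore out = [0, 1, 2, 3].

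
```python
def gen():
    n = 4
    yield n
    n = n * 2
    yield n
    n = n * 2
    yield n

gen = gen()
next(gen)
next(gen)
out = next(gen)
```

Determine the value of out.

Step 1: Trace through generator execution:
  Yield 1: n starts at 4, yield 4
  Yield 2: n = 4 * 2 = 8, yield 8
  Yield 3: n = 8 * 2 = 16, yield 16
Step 2: First next() gets 4, second next() gets the second value, third next() yields 16.
Therefore out = 16.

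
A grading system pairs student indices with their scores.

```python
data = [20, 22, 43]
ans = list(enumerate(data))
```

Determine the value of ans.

Step 1: enumerate pairs each element with its index:
  (0, 20)
  (1, 22)
  (2, 43)
Therefore ans = [(0, 20), (1, 22), (2, 43)].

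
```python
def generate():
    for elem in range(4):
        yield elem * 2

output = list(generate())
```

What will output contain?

Step 1: For each elem in range(4), yield elem * 2:
  elem=0: yield 0 * 2 = 0
  elem=1: yield 1 * 2 = 2
  elem=2: yield 2 * 2 = 4
  elem=3: yield 3 * 2 = 6
Therefore output = [0, 2, 4, 6].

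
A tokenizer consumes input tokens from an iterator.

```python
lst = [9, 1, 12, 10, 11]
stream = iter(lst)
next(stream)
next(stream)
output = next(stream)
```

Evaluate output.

Step 1: Create iterator over [9, 1, 12, 10, 11].
Step 2: next() consumes 9.
Step 3: next() consumes 1.
Step 4: next() returns 12.
Therefore output = 12.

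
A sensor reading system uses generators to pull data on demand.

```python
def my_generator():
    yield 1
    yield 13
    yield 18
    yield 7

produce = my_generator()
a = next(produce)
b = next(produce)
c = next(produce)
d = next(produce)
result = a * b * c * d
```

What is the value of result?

Step 1: Create generator and consume all values:
  a = next(produce) = 1
  b = next(produce) = 13
  c = next(produce) = 18
  d = next(produce) = 7
Step 2: result = 1 * 13 * 18 * 7 = 1638.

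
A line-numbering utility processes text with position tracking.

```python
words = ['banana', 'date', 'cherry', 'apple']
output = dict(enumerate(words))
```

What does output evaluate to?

Step 1: enumerate pairs indices with words:
  0 -> 'banana'
  1 -> 'date'
  2 -> 'cherry'
  3 -> 'apple'
Therefore output = {0: 'banana', 1: 'date', 2: 'cherry', 3: 'apple'}.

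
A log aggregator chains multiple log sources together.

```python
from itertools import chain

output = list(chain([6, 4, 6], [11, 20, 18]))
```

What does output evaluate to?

Step 1: chain() concatenates iterables: [6, 4, 6] + [11, 20, 18].
Therefore output = [6, 4, 6, 11, 20, 18].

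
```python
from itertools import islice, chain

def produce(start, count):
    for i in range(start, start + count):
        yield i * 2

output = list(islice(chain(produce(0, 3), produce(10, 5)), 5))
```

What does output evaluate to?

Step 1: produce(0, 3) yields [0, 2, 4].
Step 2: produce(10, 5) yields [20, 22, 24, 26, 28].
Step 3: chain concatenates: [0, 2, 4, 20, 22, 24, 26, 28].
Step 4: islice takes first 5: [0, 2, 4, 20, 22].
Therefore output = [0, 2, 4, 20, 22].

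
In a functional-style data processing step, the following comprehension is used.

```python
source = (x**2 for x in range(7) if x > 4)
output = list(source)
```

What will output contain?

Step 1: For range(7), keep x > 4, then square:
  x=0: 0 <= 4, excluded
  x=1: 1 <= 4, excluded
  x=2: 2 <= 4, excluded
  x=3: 3 <= 4, excluded
  x=4: 4 <= 4, excluded
  x=5: 5 > 4, yield 5**2 = 25
  x=6: 6 > 4, yield 6**2 = 36
Therefore output = [25, 36].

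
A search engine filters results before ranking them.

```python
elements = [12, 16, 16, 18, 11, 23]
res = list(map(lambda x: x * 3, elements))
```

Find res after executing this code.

Step 1: Apply lambda x: x * 3 to each element:
  12 -> 36
  16 -> 48
  16 -> 48
  18 -> 54
  11 -> 33
  23 -> 69
Therefore res = [36, 48, 48, 54, 33, 69].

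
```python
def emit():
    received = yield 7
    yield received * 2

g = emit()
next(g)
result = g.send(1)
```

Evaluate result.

Step 1: next(g) advances to first yield, producing 7.
Step 2: send(1) resumes, received = 1.
Step 3: yield received * 2 = 1 * 2 = 2.
Therefore result = 2.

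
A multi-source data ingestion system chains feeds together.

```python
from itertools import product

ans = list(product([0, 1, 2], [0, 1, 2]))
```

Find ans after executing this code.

Step 1: product([0, 1, 2], [0, 1, 2]) gives all pairs:
  (0, 0)
  (0, 1)
  (0, 2)
  (1, 0)
  (1, 1)
  (1, 2)
  (2, 0)
  (2, 1)
  (2, 2)
Therefore ans = [(0, 0), (0, 1), (0, 2), (1, 0), (1, 1), (1, 2), (2, 0), (2, 1), (2, 2)].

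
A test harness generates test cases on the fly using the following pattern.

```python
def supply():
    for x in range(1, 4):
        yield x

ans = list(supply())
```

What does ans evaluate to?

Step 1: The generator yields each value from range(1, 4).
Step 2: list() consumes all yields: [1, 2, 3].
Therefore ans = [1, 2, 3].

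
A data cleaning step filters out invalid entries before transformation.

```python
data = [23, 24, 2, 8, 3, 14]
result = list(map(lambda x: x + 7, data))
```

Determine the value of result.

Step 1: Apply lambda x: x + 7 to each element:
  23 -> 30
  24 -> 31
  2 -> 9
  8 -> 15
  3 -> 10
  14 -> 21
Therefore result = [30, 31, 9, 15, 10, 21].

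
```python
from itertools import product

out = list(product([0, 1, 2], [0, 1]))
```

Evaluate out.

Step 1: product([0, 1, 2], [0, 1]) gives all pairs:
  (0, 0)
  (0, 1)
  (1, 0)
  (1, 1)
  (2, 0)
  (2, 1)
Therefore out = [(0, 0), (0, 1), (1, 0), (1, 1), (2, 0), (2, 1)].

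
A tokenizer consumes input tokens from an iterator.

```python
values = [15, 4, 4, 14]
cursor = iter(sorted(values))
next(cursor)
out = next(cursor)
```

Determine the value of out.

Step 1: sorted([15, 4, 4, 14]) = [4, 4, 14, 15].
Step 2: Create iterator and skip 1 elements.
Step 3: next() returns 4.
Therefore out = 4.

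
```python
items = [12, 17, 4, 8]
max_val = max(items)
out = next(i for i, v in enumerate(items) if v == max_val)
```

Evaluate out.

Step 1: max([12, 17, 4, 8]) = 17.
Step 2: Find first index where value == 17:
  Index 0: 12 != 17
  Index 1: 17 == 17, found!
Therefore out = 1.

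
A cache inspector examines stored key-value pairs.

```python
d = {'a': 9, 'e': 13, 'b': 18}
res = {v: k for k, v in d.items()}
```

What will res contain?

Step 1: Invert dict (swap keys and values):
  'a': 9 -> 9: 'a'
  'e': 13 -> 13: 'e'
  'b': 18 -> 18: 'b'
Therefore res = {9: 'a', 13: 'e', 18: 'b'}.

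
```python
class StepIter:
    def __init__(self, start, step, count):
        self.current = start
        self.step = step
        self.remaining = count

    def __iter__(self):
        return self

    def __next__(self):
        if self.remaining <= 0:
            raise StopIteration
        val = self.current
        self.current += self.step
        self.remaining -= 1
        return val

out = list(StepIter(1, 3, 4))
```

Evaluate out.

Step 1: StepIter starts at 1, increments by 3, for 4 steps:
  Yield 1, then current += 3
  Yield 4, then current += 3
  Yield 7, then current += 3
  Yield 10, then current += 3
Therefore out = [1, 4, 7, 10].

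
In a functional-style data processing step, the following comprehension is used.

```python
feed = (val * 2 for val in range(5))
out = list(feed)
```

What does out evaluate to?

Step 1: For each val in range(5), compute val*2:
  val=0: 0*2 = 0
  val=1: 1*2 = 2
  val=2: 2*2 = 4
  val=3: 3*2 = 6
  val=4: 4*2 = 8
Therefore out = [0, 2, 4, 6, 8].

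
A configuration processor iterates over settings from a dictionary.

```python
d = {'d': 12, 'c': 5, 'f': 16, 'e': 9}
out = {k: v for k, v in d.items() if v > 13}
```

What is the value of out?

Step 1: Filter items where value > 13:
  'd': 12 <= 13: removed
  'c': 5 <= 13: removed
  'f': 16 > 13: kept
  'e': 9 <= 13: removed
Therefore out = {'f': 16}.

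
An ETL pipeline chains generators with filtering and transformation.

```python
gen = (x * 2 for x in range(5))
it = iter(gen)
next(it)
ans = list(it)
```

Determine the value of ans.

Step 1: Generator produces [0, 2, 4, 6, 8].
Step 2: next(it) consumes first element (0).
Step 3: list(it) collects remaining: [2, 4, 6, 8].
Therefore ans = [2, 4, 6, 8].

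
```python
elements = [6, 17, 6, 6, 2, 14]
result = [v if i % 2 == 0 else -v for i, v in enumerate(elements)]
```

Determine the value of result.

Step 1: For each (i, v), keep v if i is even, negate if odd:
  i=0 (even): keep 6
  i=1 (odd): negate to -17
  i=2 (even): keep 6
  i=3 (odd): negate to -6
  i=4 (even): keep 2
  i=5 (odd): negate to -14
Therefore result = [6, -17, 6, -6, 2, -14].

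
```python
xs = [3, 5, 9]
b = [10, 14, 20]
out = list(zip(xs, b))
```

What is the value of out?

Step 1: zip pairs elements at same index:
  Index 0: (3, 10)
  Index 1: (5, 14)
  Index 2: (9, 20)
Therefore out = [(3, 10), (5, 14), (9, 20)].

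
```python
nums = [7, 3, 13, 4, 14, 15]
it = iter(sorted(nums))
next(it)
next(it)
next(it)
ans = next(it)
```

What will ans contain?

Step 1: sorted([7, 3, 13, 4, 14, 15]) = [3, 4, 7, 13, 14, 15].
Step 2: Create iterator and skip 3 elements.
Step 3: next() returns 13.
Therefore ans = 13.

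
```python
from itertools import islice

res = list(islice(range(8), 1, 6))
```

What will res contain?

Step 1: islice(range(8), 1, 6) takes elements at indices [1, 6).
Step 2: Elements: [1, 2, 3, 4, 5].
Therefore res = [1, 2, 3, 4, 5].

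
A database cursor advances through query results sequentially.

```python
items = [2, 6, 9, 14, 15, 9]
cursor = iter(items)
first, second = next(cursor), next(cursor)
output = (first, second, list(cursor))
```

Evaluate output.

Step 1: Create iterator over [2, 6, 9, 14, 15, 9].
Step 2: first = 2, second = 6.
Step 3: Remaining elements: [9, 14, 15, 9].
Therefore output = (2, 6, [9, 14, 15, 9]).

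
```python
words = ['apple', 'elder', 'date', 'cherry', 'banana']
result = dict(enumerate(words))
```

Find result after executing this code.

Step 1: enumerate pairs indices with words:
  0 -> 'apple'
  1 -> 'elder'
  2 -> 'date'
  3 -> 'cherry'
  4 -> 'banana'
Therefore result = {0: 'apple', 1: 'elder', 2: 'date', 3: 'cherry', 4: 'banana'}.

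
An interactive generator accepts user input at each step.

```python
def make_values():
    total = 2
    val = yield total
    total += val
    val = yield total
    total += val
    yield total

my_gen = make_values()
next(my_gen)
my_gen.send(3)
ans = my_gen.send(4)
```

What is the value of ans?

Step 1: next() -> yield total=2.
Step 2: send(3) -> val=3, total = 2+3 = 5, yield 5.
Step 3: send(4) -> val=4, total = 5+4 = 9, yield 9.
Therefore ans = 9.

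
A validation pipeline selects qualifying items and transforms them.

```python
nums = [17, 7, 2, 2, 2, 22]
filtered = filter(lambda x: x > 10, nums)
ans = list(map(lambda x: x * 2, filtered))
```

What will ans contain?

Step 1: Filter nums for elements > 10:
  17: kept
  7: removed
  2: removed
  2: removed
  2: removed
  22: kept
Step 2: Map x * 2 on filtered [17, 22]:
  17 -> 34
  22 -> 44
Therefore ans = [34, 44].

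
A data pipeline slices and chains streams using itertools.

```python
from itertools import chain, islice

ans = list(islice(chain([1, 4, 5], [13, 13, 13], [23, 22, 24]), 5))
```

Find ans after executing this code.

Step 1: chain([1, 4, 5], [13, 13, 13], [23, 22, 24]) = [1, 4, 5, 13, 13, 13, 23, 22, 24].
Step 2: islice takes first 5 elements: [1, 4, 5, 13, 13].
Therefore ans = [1, 4, 5, 13, 13].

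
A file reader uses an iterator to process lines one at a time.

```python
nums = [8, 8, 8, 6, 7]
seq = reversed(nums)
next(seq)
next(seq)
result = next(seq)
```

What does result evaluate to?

Step 1: reversed([8, 8, 8, 6, 7]) gives iterator: [7, 6, 8, 8, 8].
Step 2: First next() = 7, second next() = 6.
Step 3: Third next() = 8.
Therefore result = 8.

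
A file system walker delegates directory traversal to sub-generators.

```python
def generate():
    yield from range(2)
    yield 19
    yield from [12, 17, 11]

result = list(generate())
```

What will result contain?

Step 1: Trace yields in order:
  yield 0
  yield 1
  yield 19
  yield 12
  yield 17
  yield 11
Therefore result = [0, 1, 19, 12, 17, 11].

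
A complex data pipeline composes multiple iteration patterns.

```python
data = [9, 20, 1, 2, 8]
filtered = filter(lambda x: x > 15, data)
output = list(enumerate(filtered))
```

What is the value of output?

Step 1: Filter [9, 20, 1, 2, 8] for > 15: [20].
Step 2: enumerate re-indexes from 0: [(0, 20)].
Therefore output = [(0, 20)].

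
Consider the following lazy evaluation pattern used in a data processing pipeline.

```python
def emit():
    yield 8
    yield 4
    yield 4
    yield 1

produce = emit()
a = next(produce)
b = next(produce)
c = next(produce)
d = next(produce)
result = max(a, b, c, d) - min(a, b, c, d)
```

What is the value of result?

Step 1: Create generator and consume all values:
  a = next(produce) = 8
  b = next(produce) = 4
  c = next(produce) = 4
  d = next(produce) = 1
Step 2: max = 8, min = 1, result = 8 - 1 = 7.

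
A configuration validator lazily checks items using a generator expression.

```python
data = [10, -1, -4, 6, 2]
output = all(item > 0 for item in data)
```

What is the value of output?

Step 1: Check item > 0 for each element in [10, -1, -4, 6, 2]:
  10 > 0: True
  -1 > 0: False
  -4 > 0: False
  6 > 0: True
  2 > 0: True
Step 2: all() returns False.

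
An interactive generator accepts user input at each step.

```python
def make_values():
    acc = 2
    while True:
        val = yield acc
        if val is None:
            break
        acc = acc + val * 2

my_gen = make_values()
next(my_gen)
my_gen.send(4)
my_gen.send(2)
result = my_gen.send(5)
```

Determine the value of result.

Step 1: next() -> yield acc=2.
Step 2: send(4) -> val=4, acc = 2 + 4*2 = 10, yield 10.
Step 3: send(2) -> val=2, acc = 10 + 2*2 = 14, yield 14.
Step 4: send(5) -> val=5, acc = 14 + 5*2 = 24, yield 24.
Therefore result = 24.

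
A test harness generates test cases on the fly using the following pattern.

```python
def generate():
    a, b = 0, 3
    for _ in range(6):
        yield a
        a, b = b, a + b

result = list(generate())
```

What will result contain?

Step 1: Fibonacci-like sequence starting with a=0, b=3:
  Iteration 1: yield a=0, then a,b = 3,3
  Iteration 2: yield a=3, then a,b = 3,6
  Iteration 3: yield a=3, then a,b = 6,9
  Iteration 4: yield a=6, then a,b = 9,15
  Iteration 5: yield a=9, then a,b = 15,24
  Iteration 6: yield a=15, then a,b = 24,39
Therefore result = [0, 3, 3, 6, 9, 15].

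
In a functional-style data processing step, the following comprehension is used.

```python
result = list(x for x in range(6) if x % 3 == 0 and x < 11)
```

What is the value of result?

Step 1: Filter range(6) where x % 3 == 0 and x < 11:
  x=0: both conditions met, included
  x=1: excluded (1 % 3 != 0)
  x=2: excluded (2 % 3 != 0)
  x=3: both conditions met, included
  x=4: excluded (4 % 3 != 0)
  x=5: excluded (5 % 3 != 0)
Therefore result = [0, 3].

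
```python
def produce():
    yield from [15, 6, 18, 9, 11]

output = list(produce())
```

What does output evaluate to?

Step 1: yield from delegates to the iterable, yielding each element.
Step 2: Collected values: [15, 6, 18, 9, 11].
Therefore output = [15, 6, 18, 9, 11].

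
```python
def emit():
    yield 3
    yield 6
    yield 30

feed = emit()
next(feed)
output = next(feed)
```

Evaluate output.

Step 1: emit() creates a generator.
Step 2: next(feed) yields 3 (consumed and discarded).
Step 3: next(feed) yields 6, assigned to output.
Therefore output = 6.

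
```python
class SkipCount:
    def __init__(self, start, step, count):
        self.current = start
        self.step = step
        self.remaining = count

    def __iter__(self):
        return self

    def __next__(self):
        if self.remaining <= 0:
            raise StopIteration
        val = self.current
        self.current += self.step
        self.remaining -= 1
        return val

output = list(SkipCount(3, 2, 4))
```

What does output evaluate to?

Step 1: SkipCount starts at 3, increments by 2, for 4 steps:
  Yield 3, then current += 2
  Yield 5, then current += 2
  Yield 7, then current += 2
  Yield 9, then current += 2
Therefore output = [3, 5, 7, 9].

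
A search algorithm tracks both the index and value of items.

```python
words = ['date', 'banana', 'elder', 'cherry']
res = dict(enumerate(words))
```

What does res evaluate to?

Step 1: enumerate pairs indices with words:
  0 -> 'date'
  1 -> 'banana'
  2 -> 'elder'
  3 -> 'cherry'
Therefore res = {0: 'date', 1: 'banana', 2: 'elder', 3: 'cherry'}.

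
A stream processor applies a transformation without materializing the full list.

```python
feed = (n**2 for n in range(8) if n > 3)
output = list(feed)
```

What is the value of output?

Step 1: For range(8), keep n > 3, then square:
  n=0: 0 <= 3, excluded
  n=1: 1 <= 3, excluded
  n=2: 2 <= 3, excluded
  n=3: 3 <= 3, excluded
  n=4: 4 > 3, yield 4**2 = 16
  n=5: 5 > 3, yield 5**2 = 25
  n=6: 6 > 3, yield 6**2 = 36
  n=7: 7 > 3, yield 7**2 = 49
Therefore output = [16, 25, 36, 49].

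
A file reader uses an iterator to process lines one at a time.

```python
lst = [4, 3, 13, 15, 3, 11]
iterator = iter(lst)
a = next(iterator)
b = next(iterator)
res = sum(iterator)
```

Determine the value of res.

Step 1: Create iterator over [4, 3, 13, 15, 3, 11].
Step 2: a = next() = 4, b = next() = 3.
Step 3: sum() of remaining [13, 15, 3, 11] = 42.
Therefore res = 42.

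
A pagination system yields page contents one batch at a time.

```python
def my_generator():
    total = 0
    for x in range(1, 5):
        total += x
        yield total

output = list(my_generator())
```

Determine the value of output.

Step 1: Generator accumulates running sum:
  x=1: total = 1, yield 1
  x=2: total = 3, yield 3
  x=3: total = 6, yield 6
  x=4: total = 10, yield 10
Therefore output = [1, 3, 6, 10].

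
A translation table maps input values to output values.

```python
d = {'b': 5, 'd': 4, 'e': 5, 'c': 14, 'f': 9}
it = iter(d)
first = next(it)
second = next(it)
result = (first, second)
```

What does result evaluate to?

Step 1: iter(d) iterates over keys: ['b', 'd', 'e', 'c', 'f'].
Step 2: first = next(it) = 'b', second = next(it) = 'd'.
Therefore result = ('b', 'd').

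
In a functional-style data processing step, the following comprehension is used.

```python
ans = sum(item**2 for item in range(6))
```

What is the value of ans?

Step 1: Compute item**2 for each item in range(6):
  item=0: 0**2 = 0
  item=1: 1**2 = 1
  item=2: 2**2 = 4
  item=3: 3**2 = 9
  item=4: 4**2 = 16
  item=5: 5**2 = 25
Step 2: sum = 0 + 1 + 4 + 9 + 16 + 25 = 55.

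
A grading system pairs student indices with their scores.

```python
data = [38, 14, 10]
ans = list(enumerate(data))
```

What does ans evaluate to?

Step 1: enumerate pairs each element with its index:
  (0, 38)
  (1, 14)
  (2, 10)
Therefore ans = [(0, 38), (1, 14), (2, 10)].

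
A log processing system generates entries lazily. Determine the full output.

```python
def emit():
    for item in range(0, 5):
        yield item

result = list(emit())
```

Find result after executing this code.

Step 1: The generator yields each value from range(0, 5).
Step 2: list() consumes all yields: [0, 1, 2, 3, 4].
Therefore result = [0, 1, 2, 3, 4].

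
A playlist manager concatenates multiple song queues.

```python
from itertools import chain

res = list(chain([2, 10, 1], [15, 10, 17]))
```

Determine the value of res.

Step 1: chain() concatenates iterables: [2, 10, 1] + [15, 10, 17].
Therefore res = [2, 10, 1, 15, 10, 17].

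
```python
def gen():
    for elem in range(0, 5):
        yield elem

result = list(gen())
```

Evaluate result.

Step 1: The generator yields each value from range(0, 5).
Step 2: list() consumes all yields: [0, 1, 2, 3, 4].
Therefore result = [0, 1, 2, 3, 4].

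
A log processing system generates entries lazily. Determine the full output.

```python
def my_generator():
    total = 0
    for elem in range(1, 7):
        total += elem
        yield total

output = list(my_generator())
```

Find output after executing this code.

Step 1: Generator accumulates running sum:
  elem=1: total = 1, yield 1
  elem=2: total = 3, yield 3
  elem=3: total = 6, yield 6
  elem=4: total = 10, yield 10
  elem=5: total = 15, yield 15
  elem=6: total = 21, yield 21
Therefore output = [1, 3, 6, 10, 15, 21].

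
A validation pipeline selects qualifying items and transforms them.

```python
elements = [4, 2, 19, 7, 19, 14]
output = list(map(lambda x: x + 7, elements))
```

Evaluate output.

Step 1: Apply lambda x: x + 7 to each element:
  4 -> 11
  2 -> 9
  19 -> 26
  7 -> 14
  19 -> 26
  14 -> 21
Therefore output = [11, 9, 26, 14, 26, 21].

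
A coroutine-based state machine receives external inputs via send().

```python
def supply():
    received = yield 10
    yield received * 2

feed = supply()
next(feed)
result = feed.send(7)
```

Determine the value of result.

Step 1: next(feed) advances to first yield, producing 10.
Step 2: send(7) resumes, received = 7.
Step 3: yield received * 2 = 7 * 2 = 14.
Therefore result = 14.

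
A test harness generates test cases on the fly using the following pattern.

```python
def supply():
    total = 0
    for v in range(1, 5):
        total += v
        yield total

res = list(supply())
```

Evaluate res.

Step 1: Generator accumulates running sum:
  v=1: total = 1, yield 1
  v=2: total = 3, yield 3
  v=3: total = 6, yield 6
  v=4: total = 10, yield 10
Therefore res = [1, 3, 6, 10].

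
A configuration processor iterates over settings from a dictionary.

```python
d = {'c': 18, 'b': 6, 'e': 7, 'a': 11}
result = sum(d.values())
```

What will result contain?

Step 1: d.values() = [18, 6, 7, 11].
Step 2: sum = 42.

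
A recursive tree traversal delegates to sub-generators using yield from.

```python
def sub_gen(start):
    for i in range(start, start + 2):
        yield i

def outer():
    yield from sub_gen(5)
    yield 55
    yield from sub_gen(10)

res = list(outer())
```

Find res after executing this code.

Step 1: outer() delegates to sub_gen(5):
  yield 5
  yield 6
Step 2: yield 55
Step 3: Delegates to sub_gen(10):
  yield 10
  yield 11
Therefore res = [5, 6, 55, 10, 11].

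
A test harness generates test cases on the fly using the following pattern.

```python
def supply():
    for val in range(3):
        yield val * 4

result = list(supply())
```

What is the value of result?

Step 1: For each val in range(3), yield val * 4:
  val=0: yield 0 * 4 = 0
  val=1: yield 1 * 4 = 4
  val=2: yield 2 * 4 = 8
Therefore result = [0, 4, 8].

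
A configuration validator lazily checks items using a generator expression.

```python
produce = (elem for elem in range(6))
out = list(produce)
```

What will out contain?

Step 1: Generator expression iterates range(6): [0, 1, 2, 3, 4, 5].
Step 2: list() collects all values.
Therefore out = [0, 1, 2, 3, 4, 5].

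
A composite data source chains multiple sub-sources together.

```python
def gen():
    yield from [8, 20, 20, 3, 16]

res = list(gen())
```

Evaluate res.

Step 1: yield from delegates to the iterable, yielding each element.
Step 2: Collected values: [8, 20, 20, 3, 16].
Therefore res = [8, 20, 20, 3, 16].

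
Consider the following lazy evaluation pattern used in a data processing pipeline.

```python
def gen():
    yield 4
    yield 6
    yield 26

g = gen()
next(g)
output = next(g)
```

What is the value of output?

Step 1: gen() creates a generator.
Step 2: next(g) yields 4 (consumed and discarded).
Step 3: next(g) yields 6, assigned to output.
Therefore output = 6.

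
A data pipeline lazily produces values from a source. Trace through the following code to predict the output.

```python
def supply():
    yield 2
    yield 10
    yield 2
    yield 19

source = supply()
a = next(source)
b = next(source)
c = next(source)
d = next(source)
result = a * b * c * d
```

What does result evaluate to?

Step 1: Create generator and consume all values:
  a = next(source) = 2
  b = next(source) = 10
  c = next(source) = 2
  d = next(source) = 19
Step 2: result = 2 * 10 * 2 * 19 = 760.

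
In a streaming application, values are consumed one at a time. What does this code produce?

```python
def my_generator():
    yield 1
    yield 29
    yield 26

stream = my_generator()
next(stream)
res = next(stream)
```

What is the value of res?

Step 1: my_generator() creates a generator.
Step 2: next(stream) yields 1 (consumed and discarded).
Step 3: next(stream) yields 29, assigned to res.
Therefore res = 29.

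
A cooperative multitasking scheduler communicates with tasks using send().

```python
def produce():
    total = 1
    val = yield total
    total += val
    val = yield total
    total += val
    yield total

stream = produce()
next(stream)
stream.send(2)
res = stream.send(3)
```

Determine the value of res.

Step 1: next() -> yield total=1.
Step 2: send(2) -> val=2, total = 1+2 = 3, yield 3.
Step 3: send(3) -> val=3, total = 3+3 = 6, yield 6.
Therefore res = 6.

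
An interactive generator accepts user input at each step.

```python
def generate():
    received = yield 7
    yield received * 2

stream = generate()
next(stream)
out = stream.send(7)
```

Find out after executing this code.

Step 1: next(stream) advances to first yield, producing 7.
Step 2: send(7) resumes, received = 7.
Step 3: yield received * 2 = 7 * 2 = 14.
Therefore out = 14.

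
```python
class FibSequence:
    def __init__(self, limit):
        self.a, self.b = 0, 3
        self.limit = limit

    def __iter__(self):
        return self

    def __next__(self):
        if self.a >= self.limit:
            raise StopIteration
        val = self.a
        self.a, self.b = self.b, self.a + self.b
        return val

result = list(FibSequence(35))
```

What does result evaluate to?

Step 1: Fibonacci-like sequence (a=0, b=3) until >= 35:
  Yield 0, then a,b = 3,3
  Yield 3, then a,b = 3,6
  Yield 3, then a,b = 6,9
  Yield 6, then a,b = 9,15
  Yield 9, then a,b = 15,24
  Yield 15, then a,b = 24,39
  Yield 24, then a,b = 39,63
Step 2: 39 >= 35, stop.
Therefore result = [0, 3, 3, 6, 9, 15, 24].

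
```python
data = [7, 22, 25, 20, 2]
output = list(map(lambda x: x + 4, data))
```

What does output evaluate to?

Step 1: Apply lambda x: x + 4 to each element:
  7 -> 11
  22 -> 26
  25 -> 29
  20 -> 24
  2 -> 6
Therefore output = [11, 26, 29, 24, 6].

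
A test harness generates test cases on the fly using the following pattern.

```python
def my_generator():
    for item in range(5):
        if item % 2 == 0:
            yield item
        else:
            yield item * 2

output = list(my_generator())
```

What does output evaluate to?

Step 1: For each item in range(5), yield item if even, else item*2:
  item=0 (even): yield 0
  item=1 (odd): yield 1*2 = 2
  item=2 (even): yield 2
  item=3 (odd): yield 3*2 = 6
  item=4 (even): yield 4
Therefore output = [0, 2, 2, 6, 4].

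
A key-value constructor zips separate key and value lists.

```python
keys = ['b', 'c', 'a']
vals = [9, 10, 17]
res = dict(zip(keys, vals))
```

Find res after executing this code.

Step 1: zip pairs keys with values:
  'b' -> 9
  'c' -> 10
  'a' -> 17
Therefore res = {'b': 9, 'c': 10, 'a': 17}.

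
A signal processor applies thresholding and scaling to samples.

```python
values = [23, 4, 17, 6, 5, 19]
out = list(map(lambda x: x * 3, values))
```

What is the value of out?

Step 1: Apply lambda x: x * 3 to each element:
  23 -> 69
  4 -> 12
  17 -> 51
  6 -> 18
  5 -> 15
  19 -> 57
Therefore out = [69, 12, 51, 18, 15, 57].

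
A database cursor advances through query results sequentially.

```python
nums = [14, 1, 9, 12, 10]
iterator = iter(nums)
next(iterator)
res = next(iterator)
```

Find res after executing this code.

Step 1: Create iterator over [14, 1, 9, 12, 10].
Step 2: next() consumes 14.
Step 3: next() returns 1.
Therefore res = 1.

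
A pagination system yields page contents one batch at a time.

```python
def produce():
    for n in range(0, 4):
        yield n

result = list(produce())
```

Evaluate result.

Step 1: The generator yields each value from range(0, 4).
Step 2: list() consumes all yields: [0, 1, 2, 3].
Therefore result = [0, 1, 2, 3].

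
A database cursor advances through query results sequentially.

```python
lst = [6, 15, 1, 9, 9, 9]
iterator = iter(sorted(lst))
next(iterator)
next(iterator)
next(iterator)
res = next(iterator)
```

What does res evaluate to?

Step 1: sorted([6, 15, 1, 9, 9, 9]) = [1, 6, 9, 9, 9, 15].
Step 2: Create iterator and skip 3 elements.
Step 3: next() returns 9.
Therefore res = 9.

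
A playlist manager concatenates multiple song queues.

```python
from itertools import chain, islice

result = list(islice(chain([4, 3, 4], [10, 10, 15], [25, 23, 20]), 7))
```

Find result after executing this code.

Step 1: chain([4, 3, 4], [10, 10, 15], [25, 23, 20]) = [4, 3, 4, 10, 10, 15, 25, 23, 20].
Step 2: islice takes first 7 elements: [4, 3, 4, 10, 10, 15, 25].
Therefore result = [4, 3, 4, 10, 10, 15, 25].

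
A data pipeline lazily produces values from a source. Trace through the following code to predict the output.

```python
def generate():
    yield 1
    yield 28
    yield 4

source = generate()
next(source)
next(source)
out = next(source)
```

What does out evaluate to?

Step 1: generate() creates a generator.
Step 2: next(source) yields 1 (consumed and discarded).
Step 3: next(source) yields 28 (consumed and discarded).
Step 4: next(source) yields 4, assigned to out.
Therefore out = 4.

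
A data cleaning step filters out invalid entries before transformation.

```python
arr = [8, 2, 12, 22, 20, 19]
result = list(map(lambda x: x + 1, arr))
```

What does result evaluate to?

Step 1: Apply lambda x: x + 1 to each element:
  8 -> 9
  2 -> 3
  12 -> 13
  22 -> 23
  20 -> 21
  19 -> 20
Therefore result = [9, 3, 13, 23, 21, 20].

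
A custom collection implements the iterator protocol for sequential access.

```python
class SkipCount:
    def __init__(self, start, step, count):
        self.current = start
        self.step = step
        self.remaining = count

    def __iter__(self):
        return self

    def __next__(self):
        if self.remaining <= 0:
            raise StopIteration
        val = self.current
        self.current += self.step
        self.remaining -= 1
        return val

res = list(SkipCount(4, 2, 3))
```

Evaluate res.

Step 1: SkipCount starts at 4, increments by 2, for 3 steps:
  Yield 4, then current += 2
  Yield 6, then current += 2
  Yield 8, then current += 2
Therefore res = [4, 6, 8].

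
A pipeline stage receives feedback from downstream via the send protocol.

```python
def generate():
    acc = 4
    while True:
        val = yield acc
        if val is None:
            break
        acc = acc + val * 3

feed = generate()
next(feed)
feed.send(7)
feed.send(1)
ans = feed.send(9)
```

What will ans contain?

Step 1: next() -> yield acc=4.
Step 2: send(7) -> val=7, acc = 4 + 7*3 = 25, yield 25.
Step 3: send(1) -> val=1, acc = 25 + 1*3 = 28, yield 28.
Step 4: send(9) -> val=9, acc = 28 + 9*3 = 55, yield 55.
Therefore ans = 55.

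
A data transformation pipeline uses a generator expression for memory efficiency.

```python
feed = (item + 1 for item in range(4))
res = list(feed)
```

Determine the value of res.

Step 1: For each item in range(4), compute item+1:
  item=0: 0+1 = 1
  item=1: 1+1 = 2
  item=2: 2+1 = 3
  item=3: 3+1 = 4
Therefore res = [1, 2, 3, 4].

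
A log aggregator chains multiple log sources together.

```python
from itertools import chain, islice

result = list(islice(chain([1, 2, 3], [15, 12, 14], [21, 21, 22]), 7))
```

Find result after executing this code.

Step 1: chain([1, 2, 3], [15, 12, 14], [21, 21, 22]) = [1, 2, 3, 15, 12, 14, 21, 21, 22].
Step 2: islice takes first 7 elements: [1, 2, 3, 15, 12, 14, 21].
Therefore result = [1, 2, 3, 15, 12, 14, 21].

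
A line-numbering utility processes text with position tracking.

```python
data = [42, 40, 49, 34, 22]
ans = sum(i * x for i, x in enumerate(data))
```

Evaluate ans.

Step 1: Compute i * x for each (i, x) in enumerate([42, 40, 49, 34, 22]):
  i=0, x=42: 0*42 = 0
  i=1, x=40: 1*40 = 40
  i=2, x=49: 2*49 = 98
  i=3, x=34: 3*34 = 102
  i=4, x=22: 4*22 = 88
Step 2: sum = 0 + 40 + 98 + 102 + 88 = 328.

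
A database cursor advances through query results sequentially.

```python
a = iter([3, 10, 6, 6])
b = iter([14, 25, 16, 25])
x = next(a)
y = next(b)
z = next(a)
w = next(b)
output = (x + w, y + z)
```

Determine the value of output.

Step 1: a iterates [3, 10, 6, 6], b iterates [14, 25, 16, 25].
Step 2: x = next(a) = 3, y = next(b) = 14.
Step 3: z = next(a) = 10, w = next(b) = 25.
Step 4: output = (3 + 25, 14 + 10) = (28, 24).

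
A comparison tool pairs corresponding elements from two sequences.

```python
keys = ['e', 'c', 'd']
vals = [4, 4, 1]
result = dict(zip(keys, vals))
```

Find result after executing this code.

Step 1: zip pairs keys with values:
  'e' -> 4
  'c' -> 4
  'd' -> 1
Therefore result = {'e': 4, 'c': 4, 'd': 1}.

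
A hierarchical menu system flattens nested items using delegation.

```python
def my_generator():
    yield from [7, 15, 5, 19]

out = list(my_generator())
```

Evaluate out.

Step 1: yield from delegates to the iterable, yielding each element.
Step 2: Collected values: [7, 15, 5, 19].
Therefore out = [7, 15, 5, 19].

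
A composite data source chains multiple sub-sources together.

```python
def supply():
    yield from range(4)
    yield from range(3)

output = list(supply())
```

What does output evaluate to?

Step 1: Trace yields in order:
  yield 0
  yield 1
  yield 2
  yield 3
  yield 0
  yield 1
  yield 2
Therefore output = [0, 1, 2, 3, 0, 1, 2].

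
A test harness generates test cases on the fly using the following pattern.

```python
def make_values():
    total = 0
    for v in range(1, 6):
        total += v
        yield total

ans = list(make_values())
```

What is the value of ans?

Step 1: Generator accumulates running sum:
  v=1: total = 1, yield 1
  v=2: total = 3, yield 3
  v=3: total = 6, yield 6
  v=4: total = 10, yield 10
  v=5: total = 15, yield 15
Therefore ans = [1, 3, 6, 10, 15].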